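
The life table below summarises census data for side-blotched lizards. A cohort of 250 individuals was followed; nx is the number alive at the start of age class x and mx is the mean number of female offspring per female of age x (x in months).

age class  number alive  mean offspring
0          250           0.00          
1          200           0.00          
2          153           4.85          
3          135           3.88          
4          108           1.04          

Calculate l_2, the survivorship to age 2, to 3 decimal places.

l_2 = n_2/n_0 = 153/250 = 0.612 → 0.612

0.612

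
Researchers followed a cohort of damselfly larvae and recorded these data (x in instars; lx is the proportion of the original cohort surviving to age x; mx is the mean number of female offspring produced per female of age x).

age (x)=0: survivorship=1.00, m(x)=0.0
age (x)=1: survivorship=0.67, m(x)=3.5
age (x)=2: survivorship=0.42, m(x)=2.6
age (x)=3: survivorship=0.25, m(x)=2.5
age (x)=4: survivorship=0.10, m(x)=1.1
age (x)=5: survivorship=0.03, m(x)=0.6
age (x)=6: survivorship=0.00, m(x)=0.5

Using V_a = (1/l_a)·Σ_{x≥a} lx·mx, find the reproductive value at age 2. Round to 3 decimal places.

4.393

lx·mx for x ≥ 2: 1.092, 0.625, 0.11, 0.018, 0 → sum = 1.845
V_2 = 1.845 / l_2 = 1.845 / 0.42 = 4.392857… → 4.393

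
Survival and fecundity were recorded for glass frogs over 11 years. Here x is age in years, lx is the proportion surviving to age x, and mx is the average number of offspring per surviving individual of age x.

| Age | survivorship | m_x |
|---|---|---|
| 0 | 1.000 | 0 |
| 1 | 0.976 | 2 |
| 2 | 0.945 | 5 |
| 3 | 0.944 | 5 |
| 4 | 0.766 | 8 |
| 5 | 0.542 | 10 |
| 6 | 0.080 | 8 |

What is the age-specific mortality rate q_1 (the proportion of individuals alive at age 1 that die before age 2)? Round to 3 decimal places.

q_1 = (l_1 − l_2) / l_1 = (0.976 − 0.945) / 0.976
     = 0.031 / 0.976 = 0.031762… → 0.032

0.032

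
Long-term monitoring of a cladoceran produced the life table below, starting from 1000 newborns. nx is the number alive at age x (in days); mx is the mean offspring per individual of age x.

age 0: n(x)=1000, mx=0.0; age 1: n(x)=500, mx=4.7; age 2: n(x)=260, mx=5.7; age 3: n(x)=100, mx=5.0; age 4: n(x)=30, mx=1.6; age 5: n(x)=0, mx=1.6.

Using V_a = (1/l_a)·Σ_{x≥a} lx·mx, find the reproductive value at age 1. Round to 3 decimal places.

8.760

lx = nx/n0 = nx/1000: 1, 0.5, 0.26, 0.1, 0.03, 0
lx·mx for x ≥ 1: 2.35, 1.482, 0.5, 0.048, 0 → sum = 4.38
V_1 = 4.38 / l_1 = 4.38 / 0.5 = 8.76 → 8.760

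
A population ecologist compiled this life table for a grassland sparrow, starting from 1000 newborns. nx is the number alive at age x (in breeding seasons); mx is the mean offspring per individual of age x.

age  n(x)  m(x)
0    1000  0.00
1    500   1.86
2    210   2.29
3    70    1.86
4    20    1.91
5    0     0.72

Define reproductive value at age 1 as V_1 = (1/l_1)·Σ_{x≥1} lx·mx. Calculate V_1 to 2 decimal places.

lx = nx/n0 = nx/1000: 1, 0.5, 0.21, 0.07, 0.02, 0
lx·mx for x ≥ 1: 0.93, 0.4809, 0.1302, 0.0382, 0 → sum = 1.5793
V_1 = 1.5793 / l_1 = 1.5793 / 0.5 = 3.1586 → 3.16

3.16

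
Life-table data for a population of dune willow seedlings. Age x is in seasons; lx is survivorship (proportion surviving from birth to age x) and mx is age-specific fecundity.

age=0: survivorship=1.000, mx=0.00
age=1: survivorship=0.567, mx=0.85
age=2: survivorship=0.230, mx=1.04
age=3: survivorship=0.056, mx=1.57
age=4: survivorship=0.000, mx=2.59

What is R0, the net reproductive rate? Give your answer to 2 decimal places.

lx·mx by age: 0, 0.48195, 0.2392, 0.08792, 0
R0 = Σ lx·mx = 0.80907 → 0.81

0.81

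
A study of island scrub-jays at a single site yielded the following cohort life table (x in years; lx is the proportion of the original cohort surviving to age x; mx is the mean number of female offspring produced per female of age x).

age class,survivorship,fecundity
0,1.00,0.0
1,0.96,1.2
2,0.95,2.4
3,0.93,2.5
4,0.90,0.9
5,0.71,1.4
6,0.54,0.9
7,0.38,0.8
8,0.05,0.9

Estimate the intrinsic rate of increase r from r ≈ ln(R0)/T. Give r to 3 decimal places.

R0 = Σ lx·mx = 0 + 1.152 + 2.28 + 2.325 + 0.81 + 0.994 + 0.486 + 0.304 + 0.045 = 8.396
Σ x·lx·mx = 26.301; T = 26.301/8.396 = 3.13256…
r ≈ ln(R0)/T = ln(8.396)/3.13256… = 0.67924… → 0.679

0.679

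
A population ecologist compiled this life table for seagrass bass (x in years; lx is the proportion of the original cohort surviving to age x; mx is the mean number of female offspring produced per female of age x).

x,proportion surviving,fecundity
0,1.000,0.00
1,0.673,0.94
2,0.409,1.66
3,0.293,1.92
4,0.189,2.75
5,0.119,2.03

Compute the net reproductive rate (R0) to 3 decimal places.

2.635

lx·mx by age: 0, 0.63262, 0.67894, 0.56256, 0.51975, 0.24157
R0 = Σ lx·mx = 2.63544 → 2.635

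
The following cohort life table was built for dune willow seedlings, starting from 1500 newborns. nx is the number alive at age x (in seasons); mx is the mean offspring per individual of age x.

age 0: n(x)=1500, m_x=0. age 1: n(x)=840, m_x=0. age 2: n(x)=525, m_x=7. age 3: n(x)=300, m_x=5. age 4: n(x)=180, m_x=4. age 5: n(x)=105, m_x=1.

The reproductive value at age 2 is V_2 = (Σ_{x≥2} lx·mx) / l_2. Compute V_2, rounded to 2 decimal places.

lx = nx/n0 = nx/1500: 1, 0.56, 0.35, 0.2, 0.12, 0.07
lx·mx for x ≥ 2: 2.45, 1, 0.48, 0.07 → sum = 4
V_2 = 4 / l_2 = 4 / 0.35 = 11.428571… → 11.43

11.43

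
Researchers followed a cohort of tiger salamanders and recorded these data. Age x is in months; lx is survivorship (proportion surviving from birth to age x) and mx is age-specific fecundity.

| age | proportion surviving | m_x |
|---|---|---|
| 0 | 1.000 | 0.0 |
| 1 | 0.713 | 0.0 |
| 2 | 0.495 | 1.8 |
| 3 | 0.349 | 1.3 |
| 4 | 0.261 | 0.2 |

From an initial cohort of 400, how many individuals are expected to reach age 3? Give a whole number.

140

Expected survivors = N0 · l_3 = 400 × 0.349 = 139.6 → 140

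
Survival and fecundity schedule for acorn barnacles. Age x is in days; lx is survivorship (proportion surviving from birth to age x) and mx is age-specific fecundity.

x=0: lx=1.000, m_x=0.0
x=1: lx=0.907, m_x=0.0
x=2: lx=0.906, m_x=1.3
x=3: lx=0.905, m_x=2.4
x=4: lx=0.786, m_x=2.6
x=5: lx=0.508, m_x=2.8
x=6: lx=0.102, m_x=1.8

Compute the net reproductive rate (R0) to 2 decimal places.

lx·mx by age: 0, 0, 1.1778, 2.172, 2.0436, 1.4224, 0.1836
R0 = Σ lx·mx = 6.9994 → 7.00

7.00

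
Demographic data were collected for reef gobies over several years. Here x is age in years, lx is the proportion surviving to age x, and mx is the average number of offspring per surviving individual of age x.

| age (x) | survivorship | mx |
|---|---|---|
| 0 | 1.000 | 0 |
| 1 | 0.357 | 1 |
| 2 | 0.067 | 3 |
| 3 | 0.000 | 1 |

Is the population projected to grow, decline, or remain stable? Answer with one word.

R0 = Σ lx·mx = 0 + 0.357 + 0.201 + 0 = 0.558
R0 < 1, so the population is declining.

declining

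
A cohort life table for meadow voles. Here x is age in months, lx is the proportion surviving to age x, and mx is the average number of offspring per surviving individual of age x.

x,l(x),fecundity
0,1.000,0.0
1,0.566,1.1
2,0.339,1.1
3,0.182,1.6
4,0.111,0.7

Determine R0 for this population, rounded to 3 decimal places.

lx·mx by age: 0, 0.6226, 0.3729, 0.2912, 0.0777
R0 = Σ lx·mx = 1.3644 → 1.364

1.364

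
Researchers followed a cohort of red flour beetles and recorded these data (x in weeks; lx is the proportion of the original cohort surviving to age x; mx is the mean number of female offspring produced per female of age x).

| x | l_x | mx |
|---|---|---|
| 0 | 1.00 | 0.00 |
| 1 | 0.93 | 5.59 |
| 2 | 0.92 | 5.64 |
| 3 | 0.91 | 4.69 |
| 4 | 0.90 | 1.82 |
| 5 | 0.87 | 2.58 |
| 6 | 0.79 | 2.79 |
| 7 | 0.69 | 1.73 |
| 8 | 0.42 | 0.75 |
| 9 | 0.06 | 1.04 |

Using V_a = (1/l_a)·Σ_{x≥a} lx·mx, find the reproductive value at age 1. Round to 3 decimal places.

lx·mx for x ≥ 1: 5.1987, 5.1888, 4.2679, 1.638, 2.2446, 2.2041, 1.1937, 0.315, 0.0624 → sum = 22.3132
V_1 = 22.3132 / l_1 = 22.3132 / 0.93 = 23.992688… → 23.993

23.993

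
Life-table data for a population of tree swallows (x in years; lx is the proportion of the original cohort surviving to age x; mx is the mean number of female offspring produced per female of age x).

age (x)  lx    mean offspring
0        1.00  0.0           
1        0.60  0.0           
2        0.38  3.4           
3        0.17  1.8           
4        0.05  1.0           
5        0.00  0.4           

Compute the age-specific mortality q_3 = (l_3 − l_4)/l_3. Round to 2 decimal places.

q_3 = (l_3 − l_4) / l_3 = (0.17 − 0.05) / 0.17
     = 0.12 / 0.17 = 0.705882… → 0.71

0.71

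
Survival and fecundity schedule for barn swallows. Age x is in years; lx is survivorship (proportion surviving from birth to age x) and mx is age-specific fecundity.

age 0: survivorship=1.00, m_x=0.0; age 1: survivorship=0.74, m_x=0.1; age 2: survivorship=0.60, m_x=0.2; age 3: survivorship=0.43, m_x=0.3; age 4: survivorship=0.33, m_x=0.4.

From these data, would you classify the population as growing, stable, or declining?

declining

R0 = Σ lx·mx = 0 + 0.074 + 0.12 + 0.129 + 0.132 = 0.455
R0 < 1, so the population is declining.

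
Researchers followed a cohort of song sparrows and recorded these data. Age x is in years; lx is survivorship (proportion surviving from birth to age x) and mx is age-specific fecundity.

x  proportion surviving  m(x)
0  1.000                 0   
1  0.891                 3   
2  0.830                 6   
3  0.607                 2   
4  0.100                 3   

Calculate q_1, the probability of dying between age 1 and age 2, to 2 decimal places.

q_1 = (l_1 − l_2) / l_1 = (0.891 − 0.83) / 0.891
     = 0.061 / 0.891 = 0.068462… → 0.07

0.07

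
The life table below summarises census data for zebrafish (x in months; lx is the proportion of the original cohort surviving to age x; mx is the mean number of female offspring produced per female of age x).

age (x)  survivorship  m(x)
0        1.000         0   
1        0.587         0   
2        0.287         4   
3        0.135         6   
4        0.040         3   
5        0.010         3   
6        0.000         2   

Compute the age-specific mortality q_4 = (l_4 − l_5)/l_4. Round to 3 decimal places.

q_4 = (l_4 − l_5) / l_4 = (0.04 − 0.01) / 0.04
     = 0.03 / 0.04 = 0.75 → 0.750

0.750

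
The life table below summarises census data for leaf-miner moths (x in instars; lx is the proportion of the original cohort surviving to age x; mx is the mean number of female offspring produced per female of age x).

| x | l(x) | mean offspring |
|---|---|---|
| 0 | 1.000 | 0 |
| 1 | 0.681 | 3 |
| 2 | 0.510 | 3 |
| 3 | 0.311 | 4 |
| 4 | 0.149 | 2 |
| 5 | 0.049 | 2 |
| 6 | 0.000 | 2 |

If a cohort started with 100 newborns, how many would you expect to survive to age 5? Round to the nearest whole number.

5

Expected survivors = N0 · l_5 = 100 × 0.049 = 4.9 → 5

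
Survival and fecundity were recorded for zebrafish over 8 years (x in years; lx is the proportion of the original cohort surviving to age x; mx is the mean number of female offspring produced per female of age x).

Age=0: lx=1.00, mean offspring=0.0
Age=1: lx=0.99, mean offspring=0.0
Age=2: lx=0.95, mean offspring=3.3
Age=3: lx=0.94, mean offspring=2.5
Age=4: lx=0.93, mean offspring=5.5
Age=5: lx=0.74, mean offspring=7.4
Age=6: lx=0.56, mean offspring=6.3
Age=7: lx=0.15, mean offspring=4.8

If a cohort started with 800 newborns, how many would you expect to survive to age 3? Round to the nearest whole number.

Expected survivors = N0 · l_3 = 800 × 0.94 = 752 → 752

752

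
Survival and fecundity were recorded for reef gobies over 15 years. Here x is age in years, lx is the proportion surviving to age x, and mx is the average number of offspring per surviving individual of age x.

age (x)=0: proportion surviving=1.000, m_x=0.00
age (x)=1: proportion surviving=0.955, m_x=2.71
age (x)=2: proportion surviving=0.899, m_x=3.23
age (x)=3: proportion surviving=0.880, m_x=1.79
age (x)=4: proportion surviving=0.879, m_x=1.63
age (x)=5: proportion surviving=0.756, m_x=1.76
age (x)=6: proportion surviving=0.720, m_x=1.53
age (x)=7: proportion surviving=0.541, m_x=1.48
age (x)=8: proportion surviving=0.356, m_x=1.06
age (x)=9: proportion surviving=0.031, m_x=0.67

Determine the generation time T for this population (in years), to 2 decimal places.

lx·mx: 0, 2.58805, 2.90377, 1.5752, 1.43277, 1.33056, 1.1016, 0.80068, 0.37736, 0.02077 → R0 = 12.13076
x·lx·mx: 0, 2.58805, 5.80754, 4.7256, 5.73108, 6.6528, 6.6096, 5.60476, 3.01888, 0.18693 → Σ = 40.92524
T = 40.92524 / 12.13076 = 3.373675… → 3.37

3.37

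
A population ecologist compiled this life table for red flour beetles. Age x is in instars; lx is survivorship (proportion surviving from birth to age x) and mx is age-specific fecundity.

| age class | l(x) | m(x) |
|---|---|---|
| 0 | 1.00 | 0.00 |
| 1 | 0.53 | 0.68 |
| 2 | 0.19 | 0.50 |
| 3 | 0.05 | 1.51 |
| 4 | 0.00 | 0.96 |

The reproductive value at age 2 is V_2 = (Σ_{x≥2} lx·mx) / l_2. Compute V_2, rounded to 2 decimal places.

lx·mx for x ≥ 2: 0.095, 0.0755, 0 → sum = 0.1705
V_2 = 0.1705 / l_2 = 0.1705 / 0.19 = 0.897368… → 0.90

0.90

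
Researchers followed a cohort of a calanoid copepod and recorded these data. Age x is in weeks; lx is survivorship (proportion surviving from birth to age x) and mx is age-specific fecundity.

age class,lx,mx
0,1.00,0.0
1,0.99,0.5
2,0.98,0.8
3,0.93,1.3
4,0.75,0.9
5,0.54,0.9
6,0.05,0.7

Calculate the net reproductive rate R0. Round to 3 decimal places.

3.684

lx·mx by age: 0, 0.495, 0.784, 1.209, 0.675, 0.486, 0.035
R0 = Σ lx·mx = 3.684 → 3.684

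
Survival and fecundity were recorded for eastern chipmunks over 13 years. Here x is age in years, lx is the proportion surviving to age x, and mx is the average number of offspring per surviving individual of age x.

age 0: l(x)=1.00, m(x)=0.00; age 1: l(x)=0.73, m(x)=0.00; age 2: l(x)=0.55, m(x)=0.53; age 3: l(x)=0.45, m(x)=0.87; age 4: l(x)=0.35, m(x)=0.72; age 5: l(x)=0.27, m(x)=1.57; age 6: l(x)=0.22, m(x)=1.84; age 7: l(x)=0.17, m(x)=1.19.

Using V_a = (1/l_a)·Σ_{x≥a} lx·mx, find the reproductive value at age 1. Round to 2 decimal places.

2.69

lx·mx for x ≥ 1: 0, 0.2915, 0.3915, 0.252, 0.4239, 0.4048, 0.2023 → sum = 1.966
V_1 = 1.966 / l_1 = 1.966 / 0.73 = 2.693151… → 2.69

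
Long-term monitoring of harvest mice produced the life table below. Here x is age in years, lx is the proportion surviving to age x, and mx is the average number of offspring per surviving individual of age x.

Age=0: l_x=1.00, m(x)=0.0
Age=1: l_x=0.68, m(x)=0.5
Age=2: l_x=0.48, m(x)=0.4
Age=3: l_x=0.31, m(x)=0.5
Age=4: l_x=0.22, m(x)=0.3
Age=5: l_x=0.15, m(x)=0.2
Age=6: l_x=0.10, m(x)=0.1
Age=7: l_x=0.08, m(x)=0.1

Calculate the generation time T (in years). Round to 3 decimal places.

lx·mx: 0, 0.34, 0.192, 0.155, 0.066, 0.03, 0.01, 0.008 → R0 = 0.801
x·lx·mx: 0, 0.34, 0.384, 0.465, 0.264, 0.15, 0.06, 0.056 → Σ = 1.719
T = 1.719 / 0.801 = 2.146067… → 2.146

2.146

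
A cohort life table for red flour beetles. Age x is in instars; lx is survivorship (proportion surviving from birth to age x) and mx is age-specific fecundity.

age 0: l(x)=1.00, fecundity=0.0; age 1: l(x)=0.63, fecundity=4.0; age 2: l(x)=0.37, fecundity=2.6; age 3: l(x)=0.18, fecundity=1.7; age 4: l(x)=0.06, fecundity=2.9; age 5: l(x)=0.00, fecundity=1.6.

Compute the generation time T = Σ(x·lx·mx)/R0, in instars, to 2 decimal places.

1.53

lx·mx: 0, 2.52, 0.962, 0.306, 0.174, 0 → R0 = 3.962
x·lx·mx: 0, 2.52, 1.924, 0.918, 0.696, 0 → Σ = 6.058
T = 6.058 / 3.962 = 1.529026… → 1.53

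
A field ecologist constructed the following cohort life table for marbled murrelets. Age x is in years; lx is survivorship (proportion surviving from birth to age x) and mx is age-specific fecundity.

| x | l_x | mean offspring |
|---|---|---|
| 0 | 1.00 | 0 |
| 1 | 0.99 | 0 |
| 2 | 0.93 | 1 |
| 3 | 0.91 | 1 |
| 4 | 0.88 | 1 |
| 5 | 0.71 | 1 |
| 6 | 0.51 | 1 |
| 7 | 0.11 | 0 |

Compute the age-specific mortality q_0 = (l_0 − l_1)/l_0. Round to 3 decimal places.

q_0 = (l_0 − l_1) / l_0 = (1 − 0.99) / 1
     = 0.01 / 1 = 0.01 → 0.010

0.010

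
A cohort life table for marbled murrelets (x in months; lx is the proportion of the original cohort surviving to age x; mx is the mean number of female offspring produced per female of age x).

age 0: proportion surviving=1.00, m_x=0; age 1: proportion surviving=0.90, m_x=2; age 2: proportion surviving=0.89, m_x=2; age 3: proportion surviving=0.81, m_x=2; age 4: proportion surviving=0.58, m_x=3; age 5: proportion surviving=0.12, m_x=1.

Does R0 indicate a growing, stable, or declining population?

R0 = Σ lx·mx = 0 + 1.8 + 1.78 + 1.62 + 1.74 + 0.12 = 7.06
R0 > 1, so the population is growing.

growing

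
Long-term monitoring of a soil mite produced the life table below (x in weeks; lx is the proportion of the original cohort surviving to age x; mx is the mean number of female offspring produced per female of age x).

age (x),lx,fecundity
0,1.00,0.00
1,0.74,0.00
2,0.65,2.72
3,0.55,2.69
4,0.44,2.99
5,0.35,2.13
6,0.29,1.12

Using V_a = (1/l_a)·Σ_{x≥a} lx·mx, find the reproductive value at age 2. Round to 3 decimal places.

8.667

lx·mx for x ≥ 2: 1.768, 1.4795, 1.3156, 0.7455, 0.3248 → sum = 5.6334
V_2 = 5.6334 / l_2 = 5.6334 / 0.65 = 8.666769… → 8.667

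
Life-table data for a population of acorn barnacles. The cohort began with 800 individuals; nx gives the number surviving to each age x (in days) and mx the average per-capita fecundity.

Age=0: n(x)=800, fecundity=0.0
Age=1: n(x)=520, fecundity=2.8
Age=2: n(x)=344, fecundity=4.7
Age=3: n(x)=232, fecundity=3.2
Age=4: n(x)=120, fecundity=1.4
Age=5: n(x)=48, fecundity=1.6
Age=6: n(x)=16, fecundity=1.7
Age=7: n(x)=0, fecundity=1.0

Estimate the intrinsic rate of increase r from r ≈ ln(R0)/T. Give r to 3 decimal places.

0.819

lx = nx/n0 = nx/800: 1, 0.65, 0.43, 0.29, 0.15, 0.06, 0.02, 0
R0 = Σ lx·mx = 0 + 1.82 + 2.021 + 0.928 + 0.21 + 0.096 + 0.034 + 0 = 5.109
Σ x·lx·mx = 10.17; T = 10.17/5.109 = 1.9906…
r ≈ ln(R0)/T = ln(5.109)/1.9906… = 0.81935… → 0.819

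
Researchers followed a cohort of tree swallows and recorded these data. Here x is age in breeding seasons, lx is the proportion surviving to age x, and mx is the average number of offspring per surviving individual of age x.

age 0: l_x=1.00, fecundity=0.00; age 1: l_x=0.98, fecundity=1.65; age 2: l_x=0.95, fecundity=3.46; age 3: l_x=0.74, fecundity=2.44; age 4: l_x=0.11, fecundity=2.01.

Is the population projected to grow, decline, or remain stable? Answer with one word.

R0 = Σ lx·mx = 0 + 1.617 + 3.287 + 1.8056 + 0.2211 = 6.9307
R0 > 1, so the population is growing.

growing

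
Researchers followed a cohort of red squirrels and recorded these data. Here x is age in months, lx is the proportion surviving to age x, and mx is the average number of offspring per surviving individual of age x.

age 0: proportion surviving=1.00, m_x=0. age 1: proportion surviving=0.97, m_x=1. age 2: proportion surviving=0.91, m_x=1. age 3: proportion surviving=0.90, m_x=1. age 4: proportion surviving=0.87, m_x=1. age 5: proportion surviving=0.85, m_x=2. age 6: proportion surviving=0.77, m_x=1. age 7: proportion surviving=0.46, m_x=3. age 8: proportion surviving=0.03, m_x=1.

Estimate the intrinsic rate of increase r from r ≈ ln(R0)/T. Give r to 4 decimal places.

0.4752

R0 = Σ lx·mx = 0 + 0.97 + 0.91 + 0.9 + 0.87 + 1.7 + 0.77 + 1.38 + 0.03 = 7.53
Σ x·lx·mx = 31.99; T = 31.99/7.53 = 4.24834…
r ≈ ln(R0)/T = ln(7.53)/4.24834… = 0.47522… → 0.4752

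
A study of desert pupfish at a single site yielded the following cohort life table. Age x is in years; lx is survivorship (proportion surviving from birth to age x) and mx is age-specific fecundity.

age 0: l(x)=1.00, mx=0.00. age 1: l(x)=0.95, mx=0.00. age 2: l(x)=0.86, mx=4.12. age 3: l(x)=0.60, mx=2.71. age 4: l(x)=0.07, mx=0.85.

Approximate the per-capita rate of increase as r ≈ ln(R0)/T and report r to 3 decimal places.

R0 = Σ lx·mx = 0 + 0 + 3.5432 + 1.626 + 0.0595 = 5.2287
Σ x·lx·mx = 12.2024; T = 12.2024/5.2287 = 2.33373…
r ≈ ln(R0)/T = ln(5.2287)/2.33373… = 0.7088… → 0.709

0.709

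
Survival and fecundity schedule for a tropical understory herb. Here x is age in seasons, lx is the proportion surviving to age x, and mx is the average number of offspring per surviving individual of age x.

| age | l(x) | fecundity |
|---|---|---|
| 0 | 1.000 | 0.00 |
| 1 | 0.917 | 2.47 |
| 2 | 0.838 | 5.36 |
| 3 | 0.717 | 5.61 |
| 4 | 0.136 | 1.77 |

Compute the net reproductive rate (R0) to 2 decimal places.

lx·mx by age: 0, 2.26499, 4.49168, 4.02237, 0.24072
R0 = Σ lx·mx = 11.01976 → 11.02

11.02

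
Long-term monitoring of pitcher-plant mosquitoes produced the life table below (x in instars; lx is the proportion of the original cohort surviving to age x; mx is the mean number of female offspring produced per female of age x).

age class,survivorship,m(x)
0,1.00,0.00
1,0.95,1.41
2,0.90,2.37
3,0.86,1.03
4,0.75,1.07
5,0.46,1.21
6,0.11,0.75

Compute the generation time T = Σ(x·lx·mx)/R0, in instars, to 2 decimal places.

2.54

lx·mx: 0, 1.3395, 2.133, 0.8858, 0.8025, 0.5566, 0.0825 → R0 = 5.7999
x·lx·mx: 0, 1.3395, 4.266, 2.6574, 3.21, 2.783, 0.495 → Σ = 14.7509
T = 14.7509 / 5.7999 = 2.543302… → 2.54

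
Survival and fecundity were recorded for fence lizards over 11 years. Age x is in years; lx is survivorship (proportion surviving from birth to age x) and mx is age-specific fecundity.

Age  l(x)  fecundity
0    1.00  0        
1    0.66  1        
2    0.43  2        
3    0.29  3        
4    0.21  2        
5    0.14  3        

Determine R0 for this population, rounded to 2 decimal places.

3.23

lx·mx by age: 0, 0.66, 0.86, 0.87, 0.42, 0.42
R0 = Σ lx·mx = 3.23 → 3.23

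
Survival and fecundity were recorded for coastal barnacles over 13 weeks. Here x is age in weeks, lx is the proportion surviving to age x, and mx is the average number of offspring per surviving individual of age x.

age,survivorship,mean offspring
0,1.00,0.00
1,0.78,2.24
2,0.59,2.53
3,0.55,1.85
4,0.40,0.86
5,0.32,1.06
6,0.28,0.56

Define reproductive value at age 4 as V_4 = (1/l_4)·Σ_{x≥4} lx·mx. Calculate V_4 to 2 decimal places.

lx·mx for x ≥ 4: 0.344, 0.3392, 0.1568 → sum = 0.84
V_4 = 0.84 / l_4 = 0.84 / 0.4 = 2.1 → 2.10

2.10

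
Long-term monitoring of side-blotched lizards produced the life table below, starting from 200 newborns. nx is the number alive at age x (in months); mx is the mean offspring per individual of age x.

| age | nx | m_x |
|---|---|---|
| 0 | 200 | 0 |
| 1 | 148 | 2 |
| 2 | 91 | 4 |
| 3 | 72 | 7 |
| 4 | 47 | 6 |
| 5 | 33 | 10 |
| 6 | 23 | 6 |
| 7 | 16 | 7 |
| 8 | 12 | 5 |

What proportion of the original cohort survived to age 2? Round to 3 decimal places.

0.455

l_2 = n_2/n_0 = 91/200 = 0.455 → 0.455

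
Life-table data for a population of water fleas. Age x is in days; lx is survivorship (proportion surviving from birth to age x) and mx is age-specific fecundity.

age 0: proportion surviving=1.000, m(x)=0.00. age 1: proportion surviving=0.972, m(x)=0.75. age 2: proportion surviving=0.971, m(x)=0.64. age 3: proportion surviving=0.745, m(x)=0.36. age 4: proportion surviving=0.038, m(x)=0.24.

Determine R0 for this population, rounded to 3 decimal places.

lx·mx by age: 0, 0.729, 0.62144, 0.2682, 0.00912
R0 = Σ lx·mx = 1.62776 → 1.628

1.628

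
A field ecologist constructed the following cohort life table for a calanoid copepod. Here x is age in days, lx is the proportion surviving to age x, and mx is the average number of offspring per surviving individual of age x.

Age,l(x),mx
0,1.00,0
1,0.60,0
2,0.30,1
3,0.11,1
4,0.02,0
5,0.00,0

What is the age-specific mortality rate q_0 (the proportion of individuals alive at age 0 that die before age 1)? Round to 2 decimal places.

q_0 = (l_0 − l_1) / l_0 = (1 − 0.6) / 1
     = 0.4 / 1 = 0.4 → 0.40

0.40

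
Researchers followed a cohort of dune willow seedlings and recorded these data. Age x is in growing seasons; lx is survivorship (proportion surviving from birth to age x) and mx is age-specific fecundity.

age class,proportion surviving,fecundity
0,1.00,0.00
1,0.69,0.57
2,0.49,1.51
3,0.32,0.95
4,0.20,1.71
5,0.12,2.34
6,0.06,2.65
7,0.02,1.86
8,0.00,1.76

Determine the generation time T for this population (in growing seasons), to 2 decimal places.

3.00

lx·mx: 0, 0.3933, 0.7399, 0.304, 0.342, 0.2808, 0.159, 0.0372, 0 → R0 = 2.2562
x·lx·mx: 0, 0.3933, 1.4798, 0.912, 1.368, 1.404, 0.954, 0.2604, 0 → Σ = 6.7715
T = 6.7715 / 2.2562 = 3.001285… → 3.00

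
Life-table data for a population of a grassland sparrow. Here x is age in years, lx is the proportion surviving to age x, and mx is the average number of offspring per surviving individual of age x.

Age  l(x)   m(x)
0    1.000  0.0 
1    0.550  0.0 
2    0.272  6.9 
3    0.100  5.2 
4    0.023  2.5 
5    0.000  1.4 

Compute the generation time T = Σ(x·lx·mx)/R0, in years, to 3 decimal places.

2.259

lx·mx: 0, 0, 1.8768, 0.52, 0.0575, 0 → R0 = 2.4543
x·lx·mx: 0, 0, 3.7536, 1.56, 0.23, 0 → Σ = 5.5436
T = 5.5436 / 2.4543 = 2.25873… → 2.259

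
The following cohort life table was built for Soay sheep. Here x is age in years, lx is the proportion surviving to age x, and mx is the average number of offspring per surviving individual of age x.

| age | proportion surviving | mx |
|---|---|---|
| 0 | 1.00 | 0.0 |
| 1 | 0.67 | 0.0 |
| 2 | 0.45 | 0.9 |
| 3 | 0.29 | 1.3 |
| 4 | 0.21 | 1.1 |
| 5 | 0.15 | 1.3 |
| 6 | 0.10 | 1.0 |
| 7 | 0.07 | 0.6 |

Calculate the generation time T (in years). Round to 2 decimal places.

3.51

lx·mx: 0, 0, 0.405, 0.377, 0.231, 0.195, 0.1, 0.042 → R0 = 1.35
x·lx·mx: 0, 0, 0.81, 1.131, 0.924, 0.975, 0.6, 0.294 → Σ = 4.734
T = 4.734 / 1.35 = 3.506667… → 3.51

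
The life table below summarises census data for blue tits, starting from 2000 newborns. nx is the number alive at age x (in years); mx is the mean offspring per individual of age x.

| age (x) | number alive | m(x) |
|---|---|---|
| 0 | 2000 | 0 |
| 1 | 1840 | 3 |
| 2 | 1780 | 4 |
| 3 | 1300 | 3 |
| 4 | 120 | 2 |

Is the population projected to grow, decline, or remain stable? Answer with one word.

lx = nx/n0 = nx/2000: 1, 0.92, 0.89, 0.65, 0.06
R0 = Σ lx·mx = 0 + 2.76 + 3.56 + 1.95 + 0.12 = 8.39
R0 > 1, so the population is growing.

growing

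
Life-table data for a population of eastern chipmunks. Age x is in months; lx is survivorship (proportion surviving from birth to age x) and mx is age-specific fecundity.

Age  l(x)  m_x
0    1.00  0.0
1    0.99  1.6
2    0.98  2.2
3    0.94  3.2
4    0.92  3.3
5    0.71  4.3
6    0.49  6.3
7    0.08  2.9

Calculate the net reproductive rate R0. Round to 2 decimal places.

lx·mx by age: 0, 1.584, 2.156, 3.008, 3.036, 3.053, 3.087, 0.232
R0 = Σ lx·mx = 16.156 → 16.16

16.16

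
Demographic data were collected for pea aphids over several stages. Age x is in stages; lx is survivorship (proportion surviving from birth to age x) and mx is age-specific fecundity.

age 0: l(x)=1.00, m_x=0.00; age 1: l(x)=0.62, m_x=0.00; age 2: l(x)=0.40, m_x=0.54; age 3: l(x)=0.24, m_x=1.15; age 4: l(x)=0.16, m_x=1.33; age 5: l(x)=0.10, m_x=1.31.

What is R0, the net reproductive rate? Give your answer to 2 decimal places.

lx·mx by age: 0, 0, 0.216, 0.276, 0.2128, 0.131
R0 = Σ lx·mx = 0.8358 → 0.84

0.84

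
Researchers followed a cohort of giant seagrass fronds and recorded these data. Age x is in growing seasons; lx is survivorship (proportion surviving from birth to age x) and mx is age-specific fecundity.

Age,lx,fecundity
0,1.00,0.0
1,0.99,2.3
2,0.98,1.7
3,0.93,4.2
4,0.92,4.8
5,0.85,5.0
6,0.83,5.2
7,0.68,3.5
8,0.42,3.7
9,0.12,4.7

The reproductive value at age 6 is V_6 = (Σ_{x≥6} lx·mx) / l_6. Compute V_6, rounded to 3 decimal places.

10.619

lx·mx for x ≥ 6: 4.316, 2.38, 1.554, 0.564 → sum = 8.814
V_6 = 8.814 / l_6 = 8.814 / 0.83 = 10.619277… → 10.619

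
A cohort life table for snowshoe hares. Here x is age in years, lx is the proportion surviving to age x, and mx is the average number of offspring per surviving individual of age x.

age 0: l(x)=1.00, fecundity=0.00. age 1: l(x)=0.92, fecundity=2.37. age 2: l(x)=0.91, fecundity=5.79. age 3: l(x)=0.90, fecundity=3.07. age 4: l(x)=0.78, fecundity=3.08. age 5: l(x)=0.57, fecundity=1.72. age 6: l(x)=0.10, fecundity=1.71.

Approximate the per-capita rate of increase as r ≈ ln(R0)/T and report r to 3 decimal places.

0.988

R0 = Σ lx·mx = 0 + 2.1804 + 5.2689 + 2.763 + 2.4024 + 0.9804 + 0.171 = 13.7661
Σ x·lx·mx = 36.5448; T = 36.5448/13.7661 = 2.6547…
r ≈ ln(R0)/T = ln(13.7661)/2.6547… = 0.98776… → 0.988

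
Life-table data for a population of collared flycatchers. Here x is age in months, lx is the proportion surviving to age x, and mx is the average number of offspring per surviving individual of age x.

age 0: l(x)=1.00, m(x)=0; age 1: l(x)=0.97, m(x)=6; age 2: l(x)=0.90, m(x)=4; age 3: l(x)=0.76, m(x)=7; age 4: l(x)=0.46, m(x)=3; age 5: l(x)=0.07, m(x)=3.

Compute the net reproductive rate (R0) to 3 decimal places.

lx·mx by age: 0, 5.82, 3.6, 5.32, 1.38, 0.21
R0 = Σ lx·mx = 16.33 → 16.330

16.330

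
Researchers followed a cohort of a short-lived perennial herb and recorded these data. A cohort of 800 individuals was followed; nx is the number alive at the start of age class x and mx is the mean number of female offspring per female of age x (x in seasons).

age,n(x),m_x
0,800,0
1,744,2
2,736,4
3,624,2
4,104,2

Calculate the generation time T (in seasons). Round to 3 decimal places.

2.030

lx = nx/n0 = nx/800: 1, 0.93, 0.92, 0.78, 0.13
lx·mx: 0, 1.86, 3.68, 1.56, 0.26 → R0 = 7.36
x·lx·mx: 0, 1.86, 7.36, 4.68, 1.04 → Σ = 14.94
T = 14.94 / 7.36 = 2.029891… → 2.030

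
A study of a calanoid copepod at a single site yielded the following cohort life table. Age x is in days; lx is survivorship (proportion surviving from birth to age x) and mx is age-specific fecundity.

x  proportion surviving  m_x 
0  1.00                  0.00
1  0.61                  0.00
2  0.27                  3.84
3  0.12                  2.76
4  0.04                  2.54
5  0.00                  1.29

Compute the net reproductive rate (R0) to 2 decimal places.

1.47

lx·mx by age: 0, 0, 1.0368, 0.3312, 0.1016, 0
R0 = Σ lx·mx = 1.4696 → 1.47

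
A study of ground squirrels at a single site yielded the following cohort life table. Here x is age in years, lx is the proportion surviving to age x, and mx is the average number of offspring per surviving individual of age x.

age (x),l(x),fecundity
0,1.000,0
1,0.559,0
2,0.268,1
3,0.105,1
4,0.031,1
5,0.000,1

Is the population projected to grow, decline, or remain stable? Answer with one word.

declining

R0 = Σ lx·mx = 0 + 0 + 0.268 + 0.105 + 0.031 + 0 = 0.404
R0 < 1, so the population is declining.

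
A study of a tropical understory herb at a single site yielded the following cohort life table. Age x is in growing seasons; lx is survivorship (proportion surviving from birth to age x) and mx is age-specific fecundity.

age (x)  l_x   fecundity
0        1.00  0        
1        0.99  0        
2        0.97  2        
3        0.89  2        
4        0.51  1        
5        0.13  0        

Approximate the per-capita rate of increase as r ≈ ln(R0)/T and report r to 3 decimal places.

0.542

R0 = Σ lx·mx = 0 + 0 + 1.94 + 1.78 + 0.51 + 0 = 4.23
Σ x·lx·mx = 11.26; T = 11.26/4.23 = 2.66194…
r ≈ ln(R0)/T = ln(4.23)/2.66194… = 0.54179… → 0.542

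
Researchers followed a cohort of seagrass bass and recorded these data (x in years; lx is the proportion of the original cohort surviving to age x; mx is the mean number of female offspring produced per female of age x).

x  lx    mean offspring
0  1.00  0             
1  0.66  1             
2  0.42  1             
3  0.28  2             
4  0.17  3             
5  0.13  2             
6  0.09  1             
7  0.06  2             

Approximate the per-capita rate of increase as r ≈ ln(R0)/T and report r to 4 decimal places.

R0 = Σ lx·mx = 0 + 0.66 + 0.42 + 0.56 + 0.51 + 0.26 + 0.09 + 0.12 = 2.62
Σ x·lx·mx = 7.9; T = 7.9/2.62 = 3.01527…
r ≈ ln(R0)/T = ln(2.62)/3.01527… = 0.319432… → 0.3194

0.3194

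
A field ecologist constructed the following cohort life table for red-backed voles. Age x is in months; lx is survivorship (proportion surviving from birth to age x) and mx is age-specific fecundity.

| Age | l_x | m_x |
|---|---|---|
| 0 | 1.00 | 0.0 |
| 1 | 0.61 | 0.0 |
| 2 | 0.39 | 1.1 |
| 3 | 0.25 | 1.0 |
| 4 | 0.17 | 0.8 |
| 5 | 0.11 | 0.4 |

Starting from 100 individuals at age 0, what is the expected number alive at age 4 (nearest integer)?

Expected survivors = N0 · l_4 = 100 × 0.17 = 17 → 17

17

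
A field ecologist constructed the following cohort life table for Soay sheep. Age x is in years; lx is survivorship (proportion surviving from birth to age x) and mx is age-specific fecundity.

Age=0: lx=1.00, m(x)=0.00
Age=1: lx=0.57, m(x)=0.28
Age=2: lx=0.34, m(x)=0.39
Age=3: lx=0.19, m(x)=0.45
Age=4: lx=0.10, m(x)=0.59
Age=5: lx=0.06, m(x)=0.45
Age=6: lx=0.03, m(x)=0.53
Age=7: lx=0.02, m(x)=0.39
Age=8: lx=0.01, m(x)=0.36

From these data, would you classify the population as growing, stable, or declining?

declining

R0 = Σ lx·mx = 0 + 0.1596 + 0.1326 + 0.0855 + 0.059 + 0.027 + 0.0159 + 0.0078 + 0.0036 = 0.491
R0 < 1, so the population is declining.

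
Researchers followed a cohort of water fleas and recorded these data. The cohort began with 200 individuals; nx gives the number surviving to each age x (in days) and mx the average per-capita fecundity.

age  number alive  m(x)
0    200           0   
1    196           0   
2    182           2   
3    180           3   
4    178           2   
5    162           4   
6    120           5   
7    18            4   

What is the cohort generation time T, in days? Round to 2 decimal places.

4.31

lx = nx/n0 = nx/200: 1, 0.98, 0.91, 0.9, 0.89, 0.81, 0.6, 0.09
lx·mx: 0, 0, 1.82, 2.7, 1.78, 3.24, 3, 0.36 → R0 = 12.9
x·lx·mx: 0, 0, 3.64, 8.1, 7.12, 16.2, 18, 2.52 → Σ = 55.58
T = 55.58 / 12.9 = 4.308527… → 4.31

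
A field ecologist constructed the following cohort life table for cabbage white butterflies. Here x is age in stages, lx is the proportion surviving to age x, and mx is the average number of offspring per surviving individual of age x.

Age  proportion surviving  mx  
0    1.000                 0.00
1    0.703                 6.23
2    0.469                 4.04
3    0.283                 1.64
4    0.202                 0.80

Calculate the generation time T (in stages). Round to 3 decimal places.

lx·mx: 0, 4.37969, 1.89476, 0.46412, 0.1616 → R0 = 6.90017
x·lx·mx: 0, 4.37969, 3.78952, 1.39236, 0.6464 → Σ = 10.20797
T = 10.20797 / 6.90017 = 1.479379… → 1.479

1.479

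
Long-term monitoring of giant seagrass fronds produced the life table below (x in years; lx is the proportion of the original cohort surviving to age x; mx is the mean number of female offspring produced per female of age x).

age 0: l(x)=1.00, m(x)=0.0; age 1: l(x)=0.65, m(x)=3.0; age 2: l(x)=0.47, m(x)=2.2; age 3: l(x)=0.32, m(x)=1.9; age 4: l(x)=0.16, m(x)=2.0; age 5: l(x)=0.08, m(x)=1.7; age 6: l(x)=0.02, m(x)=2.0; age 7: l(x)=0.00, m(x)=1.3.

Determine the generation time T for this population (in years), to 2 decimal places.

lx·mx: 0, 1.95, 1.034, 0.608, 0.32, 0.136, 0.04, 0 → R0 = 4.088
x·lx·mx: 0, 1.95, 2.068, 1.824, 1.28, 0.68, 0.24, 0 → Σ = 8.042
T = 8.042 / 4.088 = 1.967221… → 1.97

1.97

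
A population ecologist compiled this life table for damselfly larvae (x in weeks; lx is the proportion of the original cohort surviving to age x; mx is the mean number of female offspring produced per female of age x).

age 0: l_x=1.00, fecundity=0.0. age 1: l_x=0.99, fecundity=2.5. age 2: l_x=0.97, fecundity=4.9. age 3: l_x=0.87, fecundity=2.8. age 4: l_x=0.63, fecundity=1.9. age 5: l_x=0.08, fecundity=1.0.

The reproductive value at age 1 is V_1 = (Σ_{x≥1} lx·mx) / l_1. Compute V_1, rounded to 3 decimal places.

lx·mx for x ≥ 1: 2.475, 4.753, 2.436, 1.197, 0.08 → sum = 10.941
V_1 = 10.941 / l_1 = 10.941 / 0.99 = 11.051515… → 11.052

11.052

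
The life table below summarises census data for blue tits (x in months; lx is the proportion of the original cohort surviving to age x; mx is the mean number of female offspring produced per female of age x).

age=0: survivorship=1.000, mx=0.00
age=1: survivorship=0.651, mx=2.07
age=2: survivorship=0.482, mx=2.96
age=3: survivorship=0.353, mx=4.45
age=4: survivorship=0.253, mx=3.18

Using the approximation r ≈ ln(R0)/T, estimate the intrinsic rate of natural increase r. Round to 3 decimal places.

R0 = Σ lx·mx = 0 + 1.34757 + 1.42672 + 1.57085 + 0.80454 = 5.14968
Σ x·lx·mx = 12.13172; T = 12.13172/5.14968 = 2.35582…
r ≈ ln(R0)/T = ln(5.14968)/2.35582… = 0.6957… → 0.696

0.696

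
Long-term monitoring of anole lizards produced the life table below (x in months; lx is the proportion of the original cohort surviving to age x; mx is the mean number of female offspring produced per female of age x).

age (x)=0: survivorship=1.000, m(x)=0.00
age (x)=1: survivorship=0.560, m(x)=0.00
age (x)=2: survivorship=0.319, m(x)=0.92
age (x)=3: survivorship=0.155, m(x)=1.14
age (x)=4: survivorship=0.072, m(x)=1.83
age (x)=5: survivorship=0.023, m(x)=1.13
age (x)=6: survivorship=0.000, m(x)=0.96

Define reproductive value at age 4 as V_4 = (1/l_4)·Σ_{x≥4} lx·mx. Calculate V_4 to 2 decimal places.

lx·mx for x ≥ 4: 0.13176, 0.02599, 0 → sum = 0.15775
V_4 = 0.15775 / l_4 = 0.15775 / 0.072 = 2.190972… → 2.19

2.19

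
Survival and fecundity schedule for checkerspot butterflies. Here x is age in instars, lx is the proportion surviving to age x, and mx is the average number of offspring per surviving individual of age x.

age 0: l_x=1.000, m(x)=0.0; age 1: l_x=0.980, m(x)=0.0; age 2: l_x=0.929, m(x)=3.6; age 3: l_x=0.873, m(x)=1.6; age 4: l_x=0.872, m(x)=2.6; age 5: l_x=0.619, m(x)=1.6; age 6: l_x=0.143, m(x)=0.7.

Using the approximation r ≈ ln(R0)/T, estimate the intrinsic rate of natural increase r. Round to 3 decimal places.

0.664

R0 = Σ lx·mx = 0 + 0 + 3.3444 + 1.3968 + 2.2672 + 0.9904 + 0.1001 = 8.0989
Σ x·lx·mx = 25.5006; T = 25.5006/8.0989 = 3.14865…
r ≈ ln(R0)/T = ln(8.0989)/3.14865… = 0.66433… → 0.664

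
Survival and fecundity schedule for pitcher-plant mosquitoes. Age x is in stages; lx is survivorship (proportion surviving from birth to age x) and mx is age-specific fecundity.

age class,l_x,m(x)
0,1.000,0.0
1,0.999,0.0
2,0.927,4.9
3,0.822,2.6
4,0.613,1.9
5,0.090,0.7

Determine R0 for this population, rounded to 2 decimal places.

lx·mx by age: 0, 0, 4.5423, 2.1372, 1.1647, 0.063
R0 = Σ lx·mx = 7.9072 → 7.91

7.91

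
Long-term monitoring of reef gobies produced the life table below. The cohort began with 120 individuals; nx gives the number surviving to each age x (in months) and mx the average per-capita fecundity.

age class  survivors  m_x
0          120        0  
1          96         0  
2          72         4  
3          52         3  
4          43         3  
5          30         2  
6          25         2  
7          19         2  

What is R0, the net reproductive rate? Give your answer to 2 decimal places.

lx = nx/n0 = nx/120: 1, 0.8, 0.6, 0.43333…, 0.35833…, 0.25, 0.20833…, 0.15833…
lx·mx by age: 0, 0, 2.4, 1.3…, 1.075…, 0.5, 0.416667…, 0.316667…
R0 = Σ lx·mx = 6.008333… → 6.01

6.01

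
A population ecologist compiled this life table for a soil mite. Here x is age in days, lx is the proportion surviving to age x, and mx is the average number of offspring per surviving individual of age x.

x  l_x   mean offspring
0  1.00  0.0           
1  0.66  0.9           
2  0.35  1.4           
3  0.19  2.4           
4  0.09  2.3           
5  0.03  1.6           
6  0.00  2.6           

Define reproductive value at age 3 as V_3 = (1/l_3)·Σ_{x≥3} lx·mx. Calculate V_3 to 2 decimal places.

lx·mx for x ≥ 3: 0.456, 0.207, 0.048, 0 → sum = 0.711
V_3 = 0.711 / l_3 = 0.711 / 0.19 = 3.742105… → 3.74

3.74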